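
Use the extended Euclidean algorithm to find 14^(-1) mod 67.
Extended GCD: 14(24) + 67(-5) = 1. So 14^(-1) ≡ 24 ≡ 24 (mod 67). Verify: 14 × 24 = 336 ≡ 1 (mod 67)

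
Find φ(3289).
2640

Prime factorization: 3289 = 11 × 13 × 23
Using the formula φ(n) = n × Π(1 - 1/p) for each prime factor p:
φ(3289) = 3289 × (1 - 1/11) × (1 - 1/13) × (1 - 1/23)
φ(3289) = 2640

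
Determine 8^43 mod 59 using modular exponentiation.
Using repeated squaring. 43 = 32 + 8 + 2 + 1 (binary 101011). Repeated squaring mod 59: 8^1 ≡ 8; 8^2 ≡ 8² = 64 ≡ 5; 8^4 ≡ 5² = 25 ≡ 25; 8^8 ≡ 25² = 625 ≡ 35; 8^16 ≡ 35² = 1225 ≡ 45; 8^32 ≡ 45² = 2025 ≡ 19. Multiply: 8^43 = 8^32 × 8^8 × 8^2 × 8^1 ≡ 19 × 35 × 5 × 8 (mod 59): 19 × 35 = 665 ≡ 16; 16 × 5 = 80 ≡ 21; 21 × 8 = 168 ≡ 50. So 8^43 ≡ 50 (mod 59).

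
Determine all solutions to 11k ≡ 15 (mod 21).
9

Since gcd(11, 21) = 1 divides 15, a solution exists.
Multiply both sides by the inverse of 11 mod 21:
  11^(-1) mod 21 = 2
  x ≡ 2 × 15 ≡ 30 ≡ 9 (mod 21)
Verification: 11 × 9 = 99 = 4 × 21 + 15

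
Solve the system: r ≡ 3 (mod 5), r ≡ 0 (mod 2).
M = 5 × 2 = 10. M₁ = 2, y₁ ≡ 3 (mod 5). M₂ = 5, y₂ ≡ 1 (mod 2). r = 3×2×3 + 0×5×1 ≡ 8 (mod 10)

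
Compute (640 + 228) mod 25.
18

(640 + 228) = 868
868 mod 25 = 18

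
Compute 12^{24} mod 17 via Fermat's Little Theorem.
16

By Fermat's Little Theorem, a^(p-1) ≡ 1 (mod p) for prime p and gcd(a, p) = 1
Here p = 17, so 12^16 ≡ 1 (mod 17)
We can reduce the exponent: 24 mod 16 = 8
So 12^24 ≡ 12^8 (mod 17)
Computing: 12^8 mod 17 = 16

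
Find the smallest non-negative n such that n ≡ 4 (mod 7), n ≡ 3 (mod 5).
18

Using the Chinese Remainder Theorem:
M = product of moduli = 35
For equation 1: M_1 = 5, 5 ≡ 5 (mod 7), inverse of 5 mod 7 is 3 (check: 5 × 3 = 15 ≡ 1 (mod 7))
For equation 2: M_2 = 7, 7 ≡ 2 (mod 5), inverse of 7 mod 5 is 3 (check: 2 × 3 = 6 ≡ 1 (mod 5))
Combine: n ≡ Σ r_i×M_i×(M_i⁻¹ mod m_i) = 4×5×3 + 3×7×3 = 60 + 63 = 123
123 mod 35 = 18
n ≡ 18 (mod 35)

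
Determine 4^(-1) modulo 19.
4^(-1) ≡ 5 (mod 19). Verification: 4 × 5 = 20 ≡ 1 (mod 19)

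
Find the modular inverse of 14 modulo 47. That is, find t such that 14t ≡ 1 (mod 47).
37

Using Extended Euclidean Algorithm:
gcd(14, 47) = 1
Bezout coefficients: 14 × -10 + 47 × 3 = 1
So 14 × -10 ≡ 1 (mod 47)
The inverse is -10 mod 47 = 37
Verification: 14 × 37 = 518 = 11 × 47 + 1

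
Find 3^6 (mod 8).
6 = 4 + 2 (binary 110). Repeated squaring mod 8: 3^1 ≡ 3; 3^2 ≡ 3² = 9 ≡ 1; 3^4 ≡ 1² = 1 ≡ 1. Multiply: 3^6 = 3^4 × 3^2 ≡ 1 × 1 (mod 8): 1 × 1 = 1 ≡ 1. So 3^6 ≡ 1 (mod 8).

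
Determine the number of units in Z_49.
42

Prime factorization: 49 = 7^2
Using the formula φ(n) = n × Π(1 - 1/p) for each prime factor p:
φ(49) = 49 × (1 - 1/7)
φ(49) = 42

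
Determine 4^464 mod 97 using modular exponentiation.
Using Fermat: 4^{96} ≡ 1 (mod 97). 464 ≡ 80 (mod 96). So 4^{464} ≡ 4^{80} ≡ 61 (mod 97)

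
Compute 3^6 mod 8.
6 = 4 + 2 (binary 110). Repeated squaring mod 8: 3^1 ≡ 3; 3^2 ≡ 3² = 9 ≡ 1; 3^4 ≡ 1² = 1 ≡ 1. Multiply: 3^6 = 3^4 × 3^2 ≡ 1 × 1 (mod 8): 1 × 1 = 1 ≡ 1. So 3^6 ≡ 1 (mod 8).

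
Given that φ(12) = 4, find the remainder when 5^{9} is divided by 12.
By Euler: 5^{4} ≡ 1 (mod 12) since gcd(5, 12) = 1. 9 = 2×4 + 1. So 5^{9} ≡ 5^{1} ≡ 5 (mod 12)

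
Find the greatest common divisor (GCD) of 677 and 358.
1

Using the Euclidean algorithm:
677 = 1 × 358 + 319
358 = 1 × 319 + 39
319 = 8 × 39 + 7
39 = 5 × 7 + 4
7 = 1 × 4 + 3
4 = 1 × 3 + 1
3 = 3 × 1 + 0

GCD(677, 358) = 1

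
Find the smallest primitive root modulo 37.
2

A primitive root g modulo p has order p-1 = 36
Prime divisors of 36: [2, 3]
g is a primitive root iff g^(36/q) ≢ 1 (mod 37) for each prime divisor q
Testing small values:
  g = 2: 2^18 ≡ 36, 2^12 ≡ 26 (mod 37) → none is 1, primitive root!
The smallest primitive root is 2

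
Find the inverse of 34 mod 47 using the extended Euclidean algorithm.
Extended GCD: 34(18) + 47(-13) = 1. So 34^(-1) ≡ 18 ≡ 18 (mod 47). Verify: 34 × 18 = 612 ≡ 1 (mod 47)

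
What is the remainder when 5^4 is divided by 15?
4 = 4 (binary 100). Repeated squaring mod 15: 5^1 ≡ 5; 5^2 ≡ 5² = 25 ≡ 10; 5^4 ≡ 10² = 100 ≡ 10. So 5^4 ≡ 10 (mod 15).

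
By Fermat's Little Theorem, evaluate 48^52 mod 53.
By Fermat's Little Theorem, 48^{52} ≡ 1 (mod 53) since 53 is prime and gcd(48, 53) = 1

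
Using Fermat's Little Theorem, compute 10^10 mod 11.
By Fermat's Little Theorem, 10^{10} ≡ 1 (mod 11) since 11 is prime and gcd(10, 11) = 1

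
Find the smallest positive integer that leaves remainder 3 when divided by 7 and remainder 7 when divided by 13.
M = 7 × 13 = 91. M₁ = 13, y₁ ≡ 6 (mod 7). M₂ = 7, y₂ ≡ 2 (mod 13). x = 3×13×6 + 7×7×2 ≡ 59 (mod 91). The smallest positive such number is 59.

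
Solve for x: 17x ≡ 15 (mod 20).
15

Since gcd(17, 20) = 1 divides 15, a solution exists.
Multiply both sides by the inverse of 17 mod 20:
  17^(-1) mod 20 = 13
  x ≡ 13 × 15 ≡ 195 ≡ 15 (mod 20)
Verification: 17 × 15 = 255 = 12 × 20 + 15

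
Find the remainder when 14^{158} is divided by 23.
By Fermat: 14^{22} ≡ 1 (mod 23). 158 = 7×22 + 4. So 14^{158} ≡ 14^{4} ≡ 6 (mod 23)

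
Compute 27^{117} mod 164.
55

Using successive squaring:
Binary expansion of 117: 1110101
Powers of 27 mod 164 (each is the square of the previous):
  27^1 ≡ 27 (mod 164)
  27^2 ≡ 27² = 729 ≡ 73 (mod 164)
  27^4 ≡ 73² = 5329 ≡ 81 (mod 164)
  27^8 ≡ 81² = 6561 ≡ 1 (mod 164)
  27^16 ≡ 1² = 1 ≡ 1 (mod 164)
  27^32 ≡ 1² = 1 ≡ 1 (mod 164)
  27^64 ≡ 1² = 1 ≡ 1 (mod 164)
117 = 64 + 32 + 16 + 4 + 1, so 27^117 = 27^64 × 27^32 × 27^16 × 27^4 × 27^1 ≡ 1 × 1 × 1 × 81 × 27 (mod 164)
Multiplying step by step:
  1 × 1 = 1 ≡ 1 (mod 164)
  1 × 1 = 1 ≡ 1 (mod 164)
  1 × 81 = 81 ≡ 81 (mod 164)
  81 × 27 = 2187 ≡ 55 (mod 164)
Result: 27^117 ≡ 55 (mod 164)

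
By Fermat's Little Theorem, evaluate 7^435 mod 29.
By Fermat: 7^{28} ≡ 1 (mod 29). 435 ≡ 15 (mod 28). So 7^{435} ≡ 7^{15} ≡ 7 (mod 29)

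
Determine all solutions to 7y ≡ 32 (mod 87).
17

Since gcd(7, 87) = 1 divides 32, a solution exists.
Multiply both sides by the inverse of 7 mod 87:
  7^(-1) mod 87 = 25
  x ≡ 25 × 32 ≡ 800 ≡ 17 (mod 87)
Verification: 7 × 17 = 119 = 1 × 87 + 32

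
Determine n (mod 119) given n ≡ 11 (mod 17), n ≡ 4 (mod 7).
11

Using the Chinese Remainder Theorem:
M = product of moduli = 119
For equation 1: M_1 = 7, 7 ≡ 7 (mod 17), inverse of 7 mod 17 is 5 (check: 7 × 5 = 35 ≡ 1 (mod 17))
For equation 2: M_2 = 17, 17 ≡ 3 (mod 7), inverse of 17 mod 7 is 5 (check: 3 × 5 = 15 ≡ 1 (mod 7))
Combine: n ≡ Σ r_i×M_i×(M_i⁻¹ mod m_i) = 11×7×5 + 4×17×5 = 385 + 340 = 725
725 mod 119 = 11
n ≡ 11 (mod 119)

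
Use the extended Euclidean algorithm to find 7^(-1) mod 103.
Extended GCD: 7(-44) + 103(3) = 1. So 7^(-1) ≡ 59 ≡ 59 (mod 103). Verify: 7 × 59 = 413 ≡ 1 (mod 103)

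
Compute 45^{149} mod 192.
189

Using successive squaring:
Binary expansion of 149: 10010101
Powers of 45 mod 192 (each is the square of the previous):
  45^1 ≡ 45 (mod 192)
  45^2 ≡ 45² = 2025 ≡ 105 (mod 192)
  45^4 ≡ 105² = 11025 ≡ 81 (mod 192)
  45^8 ≡ 81² = 6561 ≡ 33 (mod 192)
  45^16 ≡ 33² = 1089 ≡ 129 (mod 192)
  45^32 ≡ 129² = 16641 ≡ 129 (mod 192)
  45^64 ≡ 129² = 16641 ≡ 129 (mod 192)
  45^128 ≡ 129² = 16641 ≡ 129 (mod 192)
149 = 128 + 16 + 4 + 1, so 45^149 = 45^128 × 45^16 × 45^4 × 45^1 ≡ 129 × 129 × 81 × 45 (mod 192)
Multiplying step by step:
  129 × 129 = 16641 ≡ 129 (mod 192)
  129 × 81 = 10449 ≡ 81 (mod 192)
  81 × 45 = 3645 ≡ 189 (mod 192)
Result: 45^149 ≡ 189 (mod 192)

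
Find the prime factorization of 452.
2^2 × 113

Divide by primes starting from smallest:
452 ÷ 2 = 226
226 ÷ 2 = 113
113 ÷ 113 = 1

452 = 2^2 × 113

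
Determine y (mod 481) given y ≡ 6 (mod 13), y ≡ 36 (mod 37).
110

Using the Chinese Remainder Theorem:
M = product of moduli = 481
For equation 1: M_1 = 37, 37 ≡ 11 (mod 13), inverse of 37 mod 13 is 6 (check: 11 × 6 = 66 ≡ 1 (mod 13))
For equation 2: M_2 = 13, 13 ≡ 13 (mod 37), inverse of 13 mod 37 is 20 (check: 13 × 20 = 260 ≡ 1 (mod 37))
Combine: y ≡ Σ r_i×M_i×(M_i⁻¹ mod m_i) = 6×37×6 + 36×13×20 = 1332 + 9360 = 10692
10692 mod 481 = 110
y ≡ 110 (mod 481)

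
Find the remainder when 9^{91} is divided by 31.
By Fermat: 9^{30} ≡ 1 (mod 31). 91 = 3×30 + 1. So 9^{91} ≡ 9^{1} ≡ 9 (mod 31)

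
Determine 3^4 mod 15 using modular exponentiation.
4 = 4 (binary 100). Repeated squaring mod 15: 3^1 ≡ 3; 3^2 ≡ 3² = 9 ≡ 9; 3^4 ≡ 9² = 81 ≡ 6. So 3^4 ≡ 6 (mod 15).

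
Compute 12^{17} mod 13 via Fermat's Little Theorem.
12

By Fermat's Little Theorem, a^(p-1) ≡ 1 (mod p) for prime p and gcd(a, p) = 1
Here p = 13, so 12^12 ≡ 1 (mod 13)
We can reduce the exponent: 17 mod 12 = 5
So 12^17 ≡ 12^5 (mod 13)
Computing: 12^5 mod 13 = 12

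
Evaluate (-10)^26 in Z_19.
Using Fermat: (-10)^{18} ≡ 1 (mod 19). 26 ≡ 8 (mod 18). So (-10)^{26} ≡ (-10)^{8} ≡ 17 (mod 19)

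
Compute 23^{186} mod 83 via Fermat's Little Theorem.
7

By Fermat's Little Theorem, a^(p-1) ≡ 1 (mod p) for prime p and gcd(a, p) = 1
Here p = 83, so 23^82 ≡ 1 (mod 83)
We can reduce the exponent: 186 mod 82 = 22
So 23^186 ≡ 23^22 (mod 83)
Computing: 23^22 mod 83 = 7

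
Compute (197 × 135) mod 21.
9

(197 × 135) = 26595
26595 mod 21 = 9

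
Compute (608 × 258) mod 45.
39

(608 × 258) = 156864
156864 mod 45 = 39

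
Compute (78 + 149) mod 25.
2

(78 + 149) = 227
227 mod 25 = 2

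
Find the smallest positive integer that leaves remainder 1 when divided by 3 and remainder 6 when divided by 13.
M = 3 × 13 = 39. M₁ = 13, y₁ ≡ 1 (mod 3). M₂ = 3, y₂ ≡ 9 (mod 13). n = 1×13×1 + 6×3×9 ≡ 19 (mod 39). The smallest positive such number is 19.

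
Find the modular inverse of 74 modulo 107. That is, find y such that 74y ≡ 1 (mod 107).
94

Using Extended Euclidean Algorithm:
gcd(74, 107) = 1
Bezout coefficients: 74 × -13 + 107 × 9 = 1
So 74 × -13 ≡ 1 (mod 107)
The inverse is -13 mod 107 = 94
Verification: 74 × 94 = 6956 = 65 × 107 + 1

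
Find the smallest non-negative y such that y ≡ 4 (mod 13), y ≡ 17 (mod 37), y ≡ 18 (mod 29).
5789

Using the Chinese Remainder Theorem:
M = product of moduli = 13949
For equation 1: M_1 = 1073, 1073 ≡ 7 (mod 13), inverse of 1073 mod 13 is 2 (check: 7 × 2 = 14 ≡ 1 (mod 13))
For equation 2: M_2 = 377, 377 ≡ 7 (mod 37), inverse of 377 mod 37 is 16 (check: 7 × 16 = 112 ≡ 1 (mod 37))
For equation 3: M_3 = 481, 481 ≡ 17 (mod 29), inverse of 481 mod 29 is 12 (check: 17 × 12 = 204 ≡ 1 (mod 29))
Combine: y ≡ Σ r_i×M_i×(M_i⁻¹ mod m_i) = 4×1073×2 + 17×377×16 + 18×481×12 = 8584 + 102544 + 103896 = 215024
215024 mod 13949 = 5789
y ≡ 5789 (mod 13949)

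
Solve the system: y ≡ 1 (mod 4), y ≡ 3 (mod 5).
M = 4 × 5 = 20. M₁ = 5, y₁ ≡ 1 (mod 4). M₂ = 4, y₂ ≡ 4 (mod 5). y = 1×5×1 + 3×4×4 ≡ 13 (mod 20)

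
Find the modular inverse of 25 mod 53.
25^(-1) ≡ 17 (mod 53). Verification: 25 × 17 = 425 ≡ 1 (mod 53)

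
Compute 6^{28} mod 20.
16

Using successive squaring:
Binary expansion of 28: 11100
Powers of 6 mod 20 (each is the square of the previous):
  6^1 ≡ 6 (mod 20)
  6^2 ≡ 6² = 36 ≡ 16 (mod 20)
  6^4 ≡ 16² = 256 ≡ 16 (mod 20)
  6^8 ≡ 16² = 256 ≡ 16 (mod 20)
  6^16 ≡ 16² = 256 ≡ 16 (mod 20)
28 = 16 + 8 + 4, so 6^28 = 6^16 × 6^8 × 6^4 ≡ 16 × 16 × 16 (mod 20)
Multiplying step by step:
  16 × 16 = 256 ≡ 16 (mod 20)
  16 × 16 = 256 ≡ 16 (mod 20)
Result: 6^28 ≡ 16 (mod 20)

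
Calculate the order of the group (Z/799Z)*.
736

Prime factorization: 799 = 17 × 47
Using the formula φ(n) = n × Π(1 - 1/p) for each prime factor p:
φ(799) = 799 × (1 - 1/17) × (1 - 1/47)
φ(799) = 736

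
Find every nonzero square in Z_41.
QRs mod 41: {1, 2, 4, 5, 8, 9, 10, 16, 18, 20, 21, 23, 25, 31, 32, 33, 36, 37, 39, 40}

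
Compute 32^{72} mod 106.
10

Using successive squaring:
Binary expansion of 72: 1001000
Powers of 32 mod 106 (each is the square of the previous):
  32^1 ≡ 32 (mod 106)
  32^2 ≡ 32² = 1024 ≡ 70 (mod 106)
  32^4 ≡ 70² = 4900 ≡ 24 (mod 106)
  32^8 ≡ 24² = 576 ≡ 46 (mod 106)
  32^16 ≡ 46² = 2116 ≡ 102 (mod 106)
  32^32 ≡ 102² = 10404 ≡ 16 (mod 106)
  32^64 ≡ 16² = 256 ≡ 44 (mod 106)
72 = 64 + 8, so 32^72 = 32^64 × 32^8 ≡ 44 × 46 (mod 106)
Multiplying step by step:
  44 × 46 = 2024 ≡ 10 (mod 106)
Result: 32^72 ≡ 10 (mod 106)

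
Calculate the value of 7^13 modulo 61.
Using repeated squaring. 13 = 8 + 4 + 1 (binary 1101). Repeated squaring mod 61: 7^1 ≡ 7; 7^2 ≡ 7² = 49 ≡ 49; 7^4 ≡ 49² = 2401 ≡ 22; 7^8 ≡ 22² = 484 ≡ 57. Multiply: 7^13 = 7^8 × 7^4 × 7^1 ≡ 57 × 22 × 7 (mod 61): 57 × 22 = 1254 ≡ 34; 34 × 7 = 238 ≡ 55. So 7^13 ≡ 55 (mod 61).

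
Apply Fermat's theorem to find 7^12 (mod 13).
By Fermat's Little Theorem, 7^{12} ≡ 1 (mod 13) since 13 is prime and gcd(7, 13) = 1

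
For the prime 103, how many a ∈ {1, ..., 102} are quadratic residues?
For prime 103, there are (p-1)/2 = (103-1)/2 = 51 quadratic residues (excluding 0).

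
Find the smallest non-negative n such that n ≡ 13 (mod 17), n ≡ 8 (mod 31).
132

Using the Chinese Remainder Theorem:
M = product of moduli = 527
For equation 1: M_1 = 31, 31 ≡ 14 (mod 17), inverse of 31 mod 17 is 11 (check: 14 × 11 = 154 ≡ 1 (mod 17))
For equation 2: M_2 = 17, 17 ≡ 17 (mod 31), inverse of 17 mod 31 is 11 (check: 17 × 11 = 187 ≡ 1 (mod 31))
Combine: n ≡ Σ r_i×M_i×(M_i⁻¹ mod m_i) = 13×31×11 + 8×17×11 = 4433 + 1496 = 5929
5929 mod 527 = 132
n ≡ 132 (mod 527)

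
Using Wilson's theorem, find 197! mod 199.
(198)! = (197)! × (198) ≡ -1 (mod 199). So (197)! ≡ -1 × (198)^(-1) ≡ (-1)×(-1) = 1 (mod 199)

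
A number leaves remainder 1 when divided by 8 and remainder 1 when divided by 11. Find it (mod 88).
M = 8 × 11 = 88. M₁ = 11, y₁ ≡ 3 (mod 8). M₂ = 8, y₂ ≡ 7 (mod 11). k = 1×11×3 + 1×8×7 ≡ 1 (mod 88)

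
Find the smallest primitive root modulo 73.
5

A primitive root g modulo p has order p-1 = 72
Prime divisors of 72: [2, 3]
g is a primitive root iff g^(72/q) ≢ 1 (mod 73) for each prime divisor q
Testing small values:
  g = 2: 2^36 ≡ 1, 2^24 ≡ 64 (mod 73) → 2^36 ≡ 1, not primitive root
  g = 3: 3^36 ≡ 1, 3^24 ≡ 1 (mod 73) → 3^36 ≡ 1, not primitive root
  g = 4: 4^36 ≡ 1, 4^24 ≡ 8 (mod 73) → 4^36 ≡ 1, not primitive root
  g = 5: 5^36 ≡ 72, 5^24 ≡ 8 (mod 73) → none is 1, primitive root!
The smallest primitive root is 5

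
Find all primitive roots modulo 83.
Primitive roots mod 83: {2, 5, 6, 8, 13, 14, 15, 18, 19, 20, 22, 24, 32, 34, 35, 39, 42, 43, 45, 46, 47, 50, 52, 53, 54, 55, 56, 57, 58, 60, 62, 66, 67, 71, 72, 73, 74, 76, 79, 80}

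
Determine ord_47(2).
Powers of 2 mod 47: 2^1≡2, 2^2≡4, 2^3≡8, 2^4≡16, 2^5≡32, 2^6≡17, 2^7≡34, 2^8≡21, 2^9≡42, 2^10≡37, 2^11≡27, 2^12≡7, 2^13≡14, 2^14≡28, 2^15≡9, 2^16≡18, 2^17≡36, 2^18≡25, 2^19≡3, 2^20≡6, 2^21≡12, 2^22≡24, 2^23≡1. Order = 23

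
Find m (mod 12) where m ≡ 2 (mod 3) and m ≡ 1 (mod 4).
M = 3 × 4 = 12. M₁ = 4, y₁ ≡ 1 (mod 3). M₂ = 3, y₂ ≡ 3 (mod 4). m = 2×4×1 + 1×3×3 ≡ 5 (mod 12)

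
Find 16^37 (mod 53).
Using repeated squaring. 37 = 32 + 4 + 1 (binary 100101). Repeated squaring mod 53: 16^1 ≡ 16; 16^2 ≡ 16² = 256 ≡ 44; 16^4 ≡ 44² = 1936 ≡ 28; 16^8 ≡ 28² = 784 ≡ 42; 16^16 ≡ 42² = 1764 ≡ 15; 16^32 ≡ 15² = 225 ≡ 13. Multiply: 16^37 = 16^32 × 16^4 × 16^1 ≡ 13 × 28 × 16 (mod 53): 13 × 28 = 364 ≡ 46; 46 × 16 = 736 ≡ 47. So 16^37 ≡ 47 (mod 53).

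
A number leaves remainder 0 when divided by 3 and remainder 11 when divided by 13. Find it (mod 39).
M = 3 × 13 = 39. M₁ = 13, y₁ ≡ 1 (mod 3). M₂ = 3, y₂ ≡ 9 (mod 13). t = 0×13×1 + 11×3×9 ≡ 24 (mod 39)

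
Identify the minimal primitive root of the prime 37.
p - 1 = 36 has prime divisors 2, 3. h is a primitive root mod 37 iff h^(36/q) ≢ 1 (mod 37) for each such q.
h = 2: 2^18 ≡ 36, 2^12 ≡ 26 (mod 37); none is 1, so 2 has order 36 and is a primitive root.
The smallest primitive root mod 37 is g = 2.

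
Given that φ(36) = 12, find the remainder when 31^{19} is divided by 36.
By Euler: 31^{12} ≡ 1 (mod 36) since gcd(31, 36) = 1. 19 = 1×12 + 7. So 31^{19} ≡ 31^{7} ≡ 31 (mod 36)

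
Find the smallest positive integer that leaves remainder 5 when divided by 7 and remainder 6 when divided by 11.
M = 7 × 11 = 77. M₁ = 11, y₁ ≡ 2 (mod 7). M₂ = 7, y₂ ≡ 8 (mod 11). t = 5×11×2 + 6×7×8 ≡ 61 (mod 77). The smallest positive such number is 61.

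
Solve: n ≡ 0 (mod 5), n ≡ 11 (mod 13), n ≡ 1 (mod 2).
M = 5 × 13 × 2 = 130. M₁ = 26, y₁ ≡ 1 (mod 5). M₂ = 10, y₂ ≡ 4 (mod 13). M₃ = 65, y₃ ≡ 1 (mod 2). n = 0×26×1 + 11×10×4 + 1×65×1 ≡ 115 (mod 130)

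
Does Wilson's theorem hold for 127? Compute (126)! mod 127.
(126)! mod 127 = 126. Since this equals -1 (mod 127), Wilson confirms 127 is prime.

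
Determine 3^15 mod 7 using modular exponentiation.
Using Fermat: 3^{6} ≡ 1 (mod 7). 15 ≡ 3 (mod 6). So 3^{15} ≡ 3^{3} ≡ 6 (mod 7)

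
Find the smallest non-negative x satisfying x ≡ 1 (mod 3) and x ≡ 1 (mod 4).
M = 3 × 4 = 12. M₁ = 4, y₁ ≡ 1 (mod 3). M₂ = 3, y₂ ≡ 3 (mod 4). x = 1×4×1 + 1×3×3 ≡ 1 (mod 12)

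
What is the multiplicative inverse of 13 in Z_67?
13^(-1) ≡ 31 (mod 67). Verification: 13 × 31 = 403 ≡ 1 (mod 67)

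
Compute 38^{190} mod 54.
16

Using successive squaring:
Binary expansion of 190: 10111110
Powers of 38 mod 54 (each is the square of the previous):
  38^1 ≡ 38 (mod 54)
  38^2 ≡ 38² = 1444 ≡ 40 (mod 54)
  38^4 ≡ 40² = 1600 ≡ 34 (mod 54)
  38^8 ≡ 34² = 1156 ≡ 22 (mod 54)
  38^16 ≡ 22² = 484 ≡ 52 (mod 54)
  38^32 ≡ 52² = 2704 ≡ 4 (mod 54)
  38^64 ≡ 4² = 16 ≡ 16 (mod 54)
  38^128 ≡ 16² = 256 ≡ 40 (mod 54)
190 = 128 + 32 + 16 + 8 + 4 + 2, so 38^190 = 38^128 × 38^32 × 38^16 × 38^8 × 38^4 × 38^2 ≡ 40 × 4 × 52 × 22 × 34 × 40 (mod 54)
Multiplying step by step:
  40 × 4 = 160 ≡ 52 (mod 54)
  52 × 52 = 2704 ≡ 4 (mod 54)
  4 × 22 = 88 ≡ 34 (mod 54)
  34 × 34 = 1156 ≡ 22 (mod 54)
  22 × 40 = 880 ≡ 16 (mod 54)
Result: 38^190 ≡ 16 (mod 54)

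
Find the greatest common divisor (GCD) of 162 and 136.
2

Using the Euclidean algorithm:
162 = 1 × 136 + 26
136 = 5 × 26 + 6
26 = 4 × 6 + 2
6 = 3 × 2 + 0

GCD(162, 136) = 2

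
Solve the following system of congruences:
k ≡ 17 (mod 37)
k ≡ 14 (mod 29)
942

Using the Chinese Remainder Theorem:
M = product of moduli = 1073
For equation 1: M_1 = 29, 29 ≡ 29 (mod 37), inverse of 29 mod 37 is 23 (check: 29 × 23 = 667 ≡ 1 (mod 37))
For equation 2: M_2 = 37, 37 ≡ 8 (mod 29), inverse of 37 mod 29 is 11 (check: 8 × 11 = 88 ≡ 1 (mod 29))
Combine: k ≡ Σ r_i×M_i×(M_i⁻¹ mod m_i) = 17×29×23 + 14×37×11 = 11339 + 5698 = 17037
17037 mod 1073 = 942
k ≡ 942 (mod 1073)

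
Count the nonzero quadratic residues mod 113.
For prime 113, there are (p-1)/2 = (113-1)/2 = 56 quadratic residues (excluding 0).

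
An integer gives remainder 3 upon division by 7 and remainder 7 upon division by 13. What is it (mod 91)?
M = 7 × 13 = 91. M₁ = 13, y₁ ≡ 6 (mod 7). M₂ = 7, y₂ ≡ 2 (mod 13). n = 3×13×6 + 7×7×2 ≡ 59 (mod 91). The smallest positive such number is 59.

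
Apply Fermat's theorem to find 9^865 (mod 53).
By Fermat: 9^{52} ≡ 1 (mod 53). 865 ≡ 33 (mod 52). So 9^{865} ≡ 9^{33} ≡ 37 (mod 53)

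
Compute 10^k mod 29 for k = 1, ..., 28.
g^1, g^2, ..., g^{28} mod 29: {10, 13, 14, 24, 8, 22, 17, 25, 18, 6, 2, 20, 26, 28, 19, 16, 15, 5, 21, 7, 12, 4, 11, 23, 27, 9, 3, 1}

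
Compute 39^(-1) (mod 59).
39^(-1) ≡ 56 (mod 59). Verification: 39 × 56 = 2184 ≡ 1 (mod 59)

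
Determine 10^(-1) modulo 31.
10^(-1) ≡ 28 (mod 31). Verification: 10 × 28 = 280 ≡ 1 (mod 31)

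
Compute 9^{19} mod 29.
5

Using successive squaring:
Binary expansion of 19: 10011
Powers of 9 mod 29 (each is the square of the previous):
  9^1 ≡ 9 (mod 29)
  9^2 ≡ 9² = 81 ≡ 23 (mod 29)
  9^4 ≡ 23² = 529 ≡ 7 (mod 29)
  9^8 ≡ 7² = 49 ≡ 20 (mod 29)
  9^16 ≡ 20² = 400 ≡ 23 (mod 29)
19 = 16 + 2 + 1, so 9^19 = 9^16 × 9^2 × 9^1 ≡ 23 × 23 × 9 (mod 29)
Multiplying step by step:
  23 × 23 = 529 ≡ 7 (mod 29)
  7 × 9 = 63 ≡ 5 (mod 29)
Result: 9^19 ≡ 5 (mod 29)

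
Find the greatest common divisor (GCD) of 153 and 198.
9

Using the Euclidean algorithm:
153 = 0 × 198 + 153
198 = 1 × 153 + 45
153 = 3 × 45 + 18
45 = 2 × 18 + 9
18 = 2 × 9 + 0

GCD(153, 198) = 9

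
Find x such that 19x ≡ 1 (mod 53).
19^(-1) ≡ 14 (mod 53). Verification: 19 × 14 = 266 ≡ 1 (mod 53)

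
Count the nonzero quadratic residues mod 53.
For prime 53, there are (p-1)/2 = (53-1)/2 = 26 quadratic residues (excluding 0).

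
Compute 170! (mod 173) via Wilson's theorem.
(172)! = (170)! × (171) × (172) ≡ -1 (mod 173). So (170)! ≡ -1 × [(172)(171)]^(-1) ≡ 86 (mod 173)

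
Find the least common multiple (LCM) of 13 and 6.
78

First find GCD(13, 6) using the Euclidean algorithm:
13 = 2 × 6 + 1
6 = 6 × 1 + 0
GCD(13, 6) = 1

LCM formula: LCM(a, b) = (a × b) / GCD(a, b)
LCM(13, 6) = (13 × 6) / 1
LCM(13, 6) = 78 / 1
LCM(13, 6) = 78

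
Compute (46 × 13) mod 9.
4

(46 × 13) = 598
598 mod 9 = 4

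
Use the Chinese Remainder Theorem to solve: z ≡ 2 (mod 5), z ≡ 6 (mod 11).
M = 5 × 11 = 55. M₁ = 11, y₁ ≡ 1 (mod 5). M₂ = 5, y₂ ≡ 9 (mod 11). z = 2×11×1 + 6×5×9 ≡ 17 (mod 55)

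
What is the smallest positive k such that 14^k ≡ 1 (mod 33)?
Powers of 14 mod 33: 14^1≡14, 14^2≡31, 14^3≡5, 14^4≡4, 14^5≡23, 14^6≡25, 14^7≡20, 14^8≡16, 14^9≡26, 14^10≡1. Order = 10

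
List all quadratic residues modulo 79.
QRs mod 79: {1, 2, 4, 5, 8, 9, 10, 11, 13, 16, 18, 19, 20, 21, 22, 23, 25, 26, 31, 32, 36, 38, 40, 42, 44, 45, 46, 49, 50, 51, 52, 55, 62, 64, 65, 67, 72, 73, 76}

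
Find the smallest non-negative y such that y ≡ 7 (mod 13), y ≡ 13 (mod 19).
241

Using the Chinese Remainder Theorem:
M = product of moduli = 247
For equation 1: M_1 = 19, 19 ≡ 6 (mod 13), inverse of 19 mod 13 is 11 (check: 6 × 11 = 66 ≡ 1 (mod 13))
For equation 2: M_2 = 13, 13 ≡ 13 (mod 19), inverse of 13 mod 19 is 3 (check: 13 × 3 = 39 ≡ 1 (mod 19))
Combine: y ≡ Σ r_i×M_i×(M_i⁻¹ mod m_i) = 7×19×11 + 13×13×3 = 1463 + 507 = 1970
1970 mod 247 = 241
y ≡ 241 (mod 247)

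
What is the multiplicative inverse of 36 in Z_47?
17

Using Extended Euclidean Algorithm:
gcd(36, 47) = 1
Bezout coefficients: 36 × 17 + 47 × -13 = 1
So 36 × 17 ≡ 1 (mod 47)
The inverse is 17 mod 47 = 17
Verification: 36 × 17 = 612 = 13 × 47 + 1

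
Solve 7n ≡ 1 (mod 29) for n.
7^(-1) ≡ 25 (mod 29). Verification: 7 × 25 = 175 ≡ 1 (mod 29)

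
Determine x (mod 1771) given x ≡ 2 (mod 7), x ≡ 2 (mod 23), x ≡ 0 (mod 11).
968

Using the Chinese Remainder Theorem:
M = product of moduli = 1771
For equation 1: M_1 = 253, 253 ≡ 1 (mod 7), inverse of 253 mod 7 is 1 (check: 1 × 1 = 1 ≡ 1 (mod 7))
For equation 2: M_2 = 77, 77 ≡ 8 (mod 23), inverse of 77 mod 23 is 3 (check: 8 × 3 = 24 ≡ 1 (mod 23))
For equation 3: M_3 = 161, 161 ≡ 7 (mod 11), inverse of 161 mod 11 is 8 (check: 7 × 8 = 56 ≡ 1 (mod 11))
Combine: x ≡ Σ r_i×M_i×(M_i⁻¹ mod m_i) = 2×253×1 + 2×77×3 + 0×161×8 = 506 + 462 + 0 = 968
968 mod 1771 = 968
x ≡ 968 (mod 1771)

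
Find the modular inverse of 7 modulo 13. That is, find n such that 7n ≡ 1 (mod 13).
2

Using Extended Euclidean Algorithm:
gcd(7, 13) = 1
Bezout coefficients: 7 × 2 + 13 × -1 = 1
So 7 × 2 ≡ 1 (mod 13)
The inverse is 2 mod 13 = 2
Verification: 7 × 2 = 14 = 1 × 13 + 1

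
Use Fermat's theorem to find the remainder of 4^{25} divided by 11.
1

By Fermat's Little Theorem, a^(p-1) ≡ 1 (mod p) for prime p and gcd(a, p) = 1
Here p = 11, so 4^10 ≡ 1 (mod 11)
We can reduce the exponent: 25 mod 10 = 5
So 4^25 ≡ 4^5 (mod 11)
Computing: 4^5 mod 11 = 1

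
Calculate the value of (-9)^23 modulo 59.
Using repeated squaring. (-9) ≡ 50 (mod 59). 23 = 16 + 4 + 2 + 1 (binary 10111). Repeated squaring mod 59: 50^1 ≡ 50; 50^2 ≡ 50² = 2500 ≡ 22; 50^4 ≡ 22² = 484 ≡ 12; 50^8 ≡ 12² = 144 ≡ 26; 50^16 ≡ 26² = 676 ≡ 27. Multiply: (-9)^23 ≡ 50^16 × 50^4 × 50^2 × 50^1 ≡ 27 × 12 × 22 × 50 (mod 59): 27 × 12 = 324 ≡ 29; 29 × 22 = 638 ≡ 48; 48 × 50 = 2400 ≡ 40. So (-9)^23 ≡ 40 (mod 59).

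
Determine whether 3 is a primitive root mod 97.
p - 1 = 96 has prime divisors 2, 3. Check 3^(96/q) mod 97 for each: 3^(96/2) = 3^48 ≡ 1, 3^(96/3) = 3^32 ≡ 35 (mod 97). Since 3^48 ≡ 1 (mod 97), the order of 3 divides 48 (in fact the order is 48) ≠ 96, so it is not a primitive root.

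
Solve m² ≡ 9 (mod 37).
The square roots of 9 mod 37 are 34 and 3. Verify: 34² = 1156 ≡ 9 (mod 37)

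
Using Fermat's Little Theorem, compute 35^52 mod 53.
By Fermat's Little Theorem, 35^{52} ≡ 1 (mod 53) since 53 is prime and gcd(35, 53) = 1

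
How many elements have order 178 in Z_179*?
Number of primitive roots mod 179 = φ(178) = 88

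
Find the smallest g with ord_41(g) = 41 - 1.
p - 1 = 40 has prime divisors 2, 5. h is a primitive root mod 41 iff h^(40/q) ≢ 1 (mod 41) for each such q.
h = 2: 2^20 ≡ 1, 2^8 ≡ 10 (mod 41); 2^20 ≡ 1, so not a primitive root.
h = 3: 3^20 ≡ 40, 3^8 ≡ 1 (mod 41); 3^8 ≡ 1, so not a primitive root.
h = 4: 4^20 ≡ 1, 4^8 ≡ 18 (mod 41); 4^20 ≡ 1, so not a primitive root.
h = 5: 5^20 ≡ 1, 5^8 ≡ 18 (mod 41); 5^20 ≡ 1, so not a primitive root.
h = 6: 6^20 ≡ 40, 6^8 ≡ 10 (mod 41); none is 1, so 6 has order 40 and is a primitive root.
The smallest primitive root mod 41 is g = 6.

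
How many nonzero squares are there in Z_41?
For prime 41, there are (p-1)/2 = (41-1)/2 = 20 quadratic residues (excluding 0).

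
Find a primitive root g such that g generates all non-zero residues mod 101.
p - 1 = 100 has prime divisors 2, 5. h is a primitive root mod 101 iff h^(100/q) ≢ 1 (mod 101) for each such q.
h = 2: 2^50 ≡ 100, 2^20 ≡ 95 (mod 101); none is 1, so 2 has order 100 and is a primitive root.
The smallest primitive root mod 101 is g = 2.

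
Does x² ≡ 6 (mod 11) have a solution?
By Euler's criterion: 6^{5} ≡ 10 (mod 11). Since this equals -1 (≡ 10), 6 is not a QR.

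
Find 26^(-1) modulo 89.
24

Using Extended Euclidean Algorithm:
gcd(26, 89) = 1
Bezout coefficients: 26 × 24 + 89 × -7 = 1
So 26 × 24 ≡ 1 (mod 89)
The inverse is 24 mod 89 = 24
Verification: 26 × 24 = 624 = 7 × 89 + 1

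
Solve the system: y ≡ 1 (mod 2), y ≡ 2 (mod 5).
M = 2 × 5 = 10. M₁ = 5, y₁ ≡ 1 (mod 2). M₂ = 2, y₂ ≡ 3 (mod 5). y = 1×5×1 + 2×2×3 ≡ 7 (mod 10)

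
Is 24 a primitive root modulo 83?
Yes

To verify, check if 24^(82/q) ≢ 1 (mod 83) for each prime divisor q of 82
Divisors of 82 = 82: [1, 2, 41, 82]
  24^(82/41) = 24^2 ≡ 78 (mod 83)
  24^(82/2) = 24^41 ≡ 82 (mod 83)
Conclusion: 24 is a primitive root modulo 83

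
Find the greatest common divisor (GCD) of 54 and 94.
2

Using the Euclidean algorithm:
54 = 0 × 94 + 54
94 = 1 × 54 + 40
54 = 1 × 40 + 14
40 = 2 × 14 + 12
14 = 1 × 12 + 2
12 = 6 × 2 + 0

GCD(54, 94) = 2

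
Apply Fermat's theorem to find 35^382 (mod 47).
By Fermat: 35^{46} ≡ 1 (mod 47). 382 = 8×46 + 14. So 35^{382} ≡ 35^{14} ≡ 25 (mod 47)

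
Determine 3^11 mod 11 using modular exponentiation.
Using Fermat: 3^{10} ≡ 1 (mod 11). 11 ≡ 1 (mod 10). So 3^{11} ≡ 3^{1} ≡ 3 (mod 11)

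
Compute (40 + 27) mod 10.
7

(40 + 27) = 67
67 mod 10 = 7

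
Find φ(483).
264

Prime factorization: 483 = 3 × 7 × 23
Using the formula φ(n) = n × Π(1 - 1/p) for each prime factor p:
φ(483) = 483 × (1 - 1/3) × (1 - 1/7) × (1 - 1/23)
φ(483) = 264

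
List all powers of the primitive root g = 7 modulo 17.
g^1, g^2, ..., g^{16} mod 17: {7, 15, 3, 4, 11, 9, 12, 16, 10, 2, 14, 13, 6, 8, 5, 1}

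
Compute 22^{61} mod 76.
40

Using successive squaring:
Binary expansion of 61: 111101
Powers of 22 mod 76 (each is the square of the previous):
  22^1 ≡ 22 (mod 76)
  22^2 ≡ 22² = 484 ≡ 28 (mod 76)
  22^4 ≡ 28² = 784 ≡ 24 (mod 76)
  22^8 ≡ 24² = 576 ≡ 44 (mod 76)
  22^16 ≡ 44² = 1936 ≡ 36 (mod 76)
  22^32 ≡ 36² = 1296 ≡ 4 (mod 76)
61 = 32 + 16 + 8 + 4 + 1, so 22^61 = 22^32 × 22^16 × 22^8 × 22^4 × 22^1 ≡ 4 × 36 × 44 × 24 × 22 (mod 76)
Multiplying step by step:
  4 × 36 = 144 ≡ 68 (mod 76)
  68 × 44 = 2992 ≡ 28 (mod 76)
  28 × 24 = 672 ≡ 64 (mod 76)
  64 × 22 = 1408 ≡ 40 (mod 76)
Result: 22^61 ≡ 40 (mod 76)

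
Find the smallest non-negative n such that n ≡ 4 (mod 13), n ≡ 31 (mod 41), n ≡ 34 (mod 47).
12536

Using the Chinese Remainder Theorem:
M = product of moduli = 25051
For equation 1: M_1 = 1927, 1927 ≡ 3 (mod 13), inverse of 1927 mod 13 is 9 (check: 3 × 9 = 27 ≡ 1 (mod 13))
For equation 2: M_2 = 611, 611 ≡ 37 (mod 41), inverse of 611 mod 41 is 10 (check: 37 × 10 = 370 ≡ 1 (mod 41))
For equation 3: M_3 = 533, 533 ≡ 16 (mod 47), inverse of 533 mod 47 is 3 (check: 16 × 3 = 48 ≡ 1 (mod 47))
Combine: n ≡ Σ r_i×M_i×(M_i⁻¹ mod m_i) = 4×1927×9 + 31×611×10 + 34×533×3 = 69372 + 189410 + 54366 = 313148
313148 mod 25051 = 12536
n ≡ 12536 (mod 25051)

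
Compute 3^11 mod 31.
Using repeated squaring. 11 = 8 + 2 + 1 (binary 1011). Repeated squaring mod 31: 3^1 ≡ 3; 3^2 ≡ 3² = 9 ≡ 9; 3^4 ≡ 9² = 81 ≡ 19; 3^8 ≡ 19² = 361 ≡ 20. Multiply: 3^11 = 3^8 × 3^2 × 3^1 ≡ 20 × 9 × 3 (mod 31): 20 × 9 = 180 ≡ 25; 25 × 3 = 75 ≡ 13. So 3^11 ≡ 13 (mod 31).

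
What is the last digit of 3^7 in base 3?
3 ≡ 0 (mod 3). 7 = 4 + 2 + 1 (binary 111). Repeated squaring mod 3: 0^1 ≡ 0; 0^2 ≡ 0² = 0 ≡ 0; 0^4 ≡ 0² = 0 ≡ 0. Multiply: 3^7 ≡ 0^4 × 0^2 × 0^1 ≡ 0 × 0 × 0 (mod 3): 0 × 0 = 0 ≡ 0; 0 × 0 = 0 ≡ 0. So 3^7 ≡ 0 (mod 3).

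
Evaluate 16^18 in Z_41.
Using repeated squaring. 18 = 16 + 2 (binary 10010). Repeated squaring mod 41: 16^1 ≡ 16; 16^2 ≡ 16² = 256 ≡ 10; 16^4 ≡ 10² = 100 ≡ 18; 16^8 ≡ 18² = 324 ≡ 37; 16^16 ≡ 37² = 1369 ≡ 16. Multiply: 16^18 = 16^16 × 16^2 ≡ 16 × 10 (mod 41): 16 × 10 = 160 ≡ 37. So 16^18 ≡ 37 (mod 41).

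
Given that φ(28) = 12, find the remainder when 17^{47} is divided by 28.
By Euler: 17^{12} ≡ 1 (mod 28) since gcd(17, 28) = 1. 47 = 3×12 + 11. So 17^{47} ≡ 17^{11} ≡ 5 (mod 28)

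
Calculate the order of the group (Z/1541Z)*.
1452

Prime factorization: 1541 = 23 × 67
Using the formula φ(n) = n × Π(1 - 1/p) for each prime factor p:
φ(1541) = 1541 × (1 - 1/23) × (1 - 1/67)
φ(1541) = 1452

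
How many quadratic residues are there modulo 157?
For prime 157, there are (p-1)/2 = (157-1)/2 = 78 quadratic residues (excluding 0).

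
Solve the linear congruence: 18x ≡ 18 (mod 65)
1

Since gcd(18, 65) = 1 divides 18, a solution exists.
Multiply both sides by the inverse of 18 mod 65:
  18^(-1) mod 65 = 47
  x ≡ 47 × 18 ≡ 846 ≡ 1 (mod 65)
Verification: 18 × 1 = 18 = 0 × 65 + 18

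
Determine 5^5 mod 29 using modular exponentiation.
5 = 4 + 1 (binary 101). Repeated squaring mod 29: 5^1 ≡ 5; 5^2 ≡ 5² = 25 ≡ 25; 5^4 ≡ 25² = 625 ≡ 16. Multiply: 5^5 = 5^4 × 5^1 ≡ 16 × 5 (mod 29): 16 × 5 = 80 ≡ 22. So 5^5 ≡ 22 (mod 29).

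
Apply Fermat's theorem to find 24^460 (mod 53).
By Fermat: 24^{52} ≡ 1 (mod 53). 460 = 8×52 + 44. So 24^{460} ≡ 24^{44} ≡ 10 (mod 53)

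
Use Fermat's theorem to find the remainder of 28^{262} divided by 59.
28

By Fermat's Little Theorem, a^(p-1) ≡ 1 (mod p) for prime p and gcd(a, p) = 1
Here p = 59, so 28^58 ≡ 1 (mod 59)
We can reduce the exponent: 262 mod 58 = 30
So 28^262 ≡ 28^30 (mod 59)
Computing: 28^30 mod 59 = 28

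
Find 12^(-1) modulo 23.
2

Using Extended Euclidean Algorithm:
gcd(12, 23) = 1
Bezout coefficients: 12 × 2 + 23 × -1 = 1
So 12 × 2 ≡ 1 (mod 23)
The inverse is 2 mod 23 = 2
Verification: 12 × 2 = 24 = 1 × 23 + 1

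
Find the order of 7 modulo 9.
Powers of 7 mod 9: 7^1≡7, 7^2≡4, 7^3≡1. Order = 3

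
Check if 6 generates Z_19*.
p - 1 = 18 has prime divisors 2, 3. Check 6^(18/q) mod 19 for each: 6^(18/2) = 6^9 ≡ 1, 6^(18/3) = 6^6 ≡ 11 (mod 19). Since 6^9 ≡ 1 (mod 19), the order of 6 divides 9 (in fact the order is 9) ≠ 18, so it is not a primitive root.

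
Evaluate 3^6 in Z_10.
6 = 4 + 2 (binary 110). Repeated squaring mod 10: 3^1 ≡ 3; 3^2 ≡ 3² = 9 ≡ 9; 3^4 ≡ 9² = 81 ≡ 1. Multiply: 3^6 = 3^4 × 3^2 ≡ 1 × 9 (mod 10): 1 × 9 = 9 ≡ 9. So 3^6 ≡ 9 (mod 10).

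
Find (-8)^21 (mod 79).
Using repeated squaring. (-8) ≡ 71 (mod 79). 21 = 16 + 4 + 1 (binary 10101). Repeated squaring mod 79: 71^1 ≡ 71; 71^2 ≡ 71² = 5041 ≡ 64; 71^4 ≡ 64² = 4096 ≡ 67; 71^8 ≡ 67² = 4489 ≡ 65; 71^16 ≡ 65² = 4225 ≡ 38. Multiply: (-8)^21 ≡ 71^16 × 71^4 × 71^1 ≡ 38 × 67 × 71 (mod 79): 38 × 67 = 2546 ≡ 18; 18 × 71 = 1278 ≡ 14. So (-8)^21 ≡ 14 (mod 79).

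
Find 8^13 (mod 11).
Using Fermat: 8^{10} ≡ 1 (mod 11). 13 ≡ 3 (mod 10). So 8^{13} ≡ 8^{3} ≡ 6 (mod 11)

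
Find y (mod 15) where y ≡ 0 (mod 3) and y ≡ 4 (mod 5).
M = 3 × 5 = 15. M₁ = 5, y₁ ≡ 2 (mod 3). M₂ = 3, y₂ ≡ 2 (mod 5). y = 0×5×2 + 4×3×2 ≡ 9 (mod 15)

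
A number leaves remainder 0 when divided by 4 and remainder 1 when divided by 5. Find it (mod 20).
M = 4 × 5 = 20. M₁ = 5, y₁ ≡ 1 (mod 4). M₂ = 4, y₂ ≡ 4 (mod 5). k = 0×5×1 + 1×4×4 ≡ 16 (mod 20)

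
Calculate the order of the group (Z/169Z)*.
156

Prime factorization: 169 = 13^2
Using the formula φ(n) = n × Π(1 - 1/p) for each prime factor p:
φ(169) = 169 × (1 - 1/13)
φ(169) = 156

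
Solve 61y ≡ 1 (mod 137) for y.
61^(-1) ≡ 9 (mod 137). Verification: 61 × 9 = 549 ≡ 1 (mod 137)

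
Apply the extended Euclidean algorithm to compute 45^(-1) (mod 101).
Extended GCD: 45(9) + 101(-4) = 1. So 45^(-1) ≡ 9 ≡ 9 (mod 101). Verify: 45 × 9 = 405 ≡ 1 (mod 101)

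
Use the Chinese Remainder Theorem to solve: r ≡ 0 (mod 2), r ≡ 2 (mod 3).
M = 2 × 3 = 6. M₁ = 3, y₁ ≡ 1 (mod 2). M₂ = 2, y₂ ≡ 2 (mod 3). r = 0×3×1 + 2×2×2 ≡ 2 (mod 6)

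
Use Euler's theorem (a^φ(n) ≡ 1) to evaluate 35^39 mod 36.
By Euler: 35^{12} ≡ 1 (mod 36) since gcd(35, 36) = 1. 39 = 3×12 + 3. So 35^{39} ≡ 35^{3} ≡ 35 (mod 36)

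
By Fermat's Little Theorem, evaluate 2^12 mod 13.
By Fermat's Little Theorem, 2^{12} ≡ 1 (mod 13) since 13 is prime and gcd(2, 13) = 1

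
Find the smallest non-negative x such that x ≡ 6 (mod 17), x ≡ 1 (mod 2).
23

Using the Chinese Remainder Theorem:
M = product of moduli = 34
For equation 1: M_1 = 2, 2 ≡ 2 (mod 17), inverse of 2 mod 17 is 9 (check: 2 × 9 = 18 ≡ 1 (mod 17))
For equation 2: M_2 = 17, 17 ≡ 1 (mod 2), inverse of 17 mod 2 is 1 (check: 1 × 1 = 1 ≡ 1 (mod 2))
Combine: x ≡ Σ r_i×M_i×(M_i⁻¹ mod m_i) = 6×2×9 + 1×17×1 = 108 + 17 = 125
125 mod 34 = 23
x ≡ 23 (mod 34)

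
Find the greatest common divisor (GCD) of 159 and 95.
1

Using the Euclidean algorithm:
159 = 1 × 95 + 64
95 = 1 × 64 + 31
64 = 2 × 31 + 2
31 = 15 × 2 + 1
2 = 2 × 1 + 0

GCD(159, 95) = 1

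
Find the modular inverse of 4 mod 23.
4^(-1) ≡ 6 (mod 23). Verification: 4 × 6 = 24 ≡ 1 (mod 23)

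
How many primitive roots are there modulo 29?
12

The number of primitive roots modulo p is φ(p-1) = φ(28)
φ(28) = 12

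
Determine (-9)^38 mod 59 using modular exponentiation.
Using repeated squaring. (-9) ≡ 50 (mod 59). 38 = 32 + 4 + 2 (binary 100110). Repeated squaring mod 59: 50^1 ≡ 50; 50^2 ≡ 50² = 2500 ≡ 22; 50^4 ≡ 22² = 484 ≡ 12; 50^8 ≡ 12² = 144 ≡ 26; 50^16 ≡ 26² = 676 ≡ 27; 50^32 ≡ 27² = 729 ≡ 21. Multiply: (-9)^38 ≡ 50^32 × 50^4 × 50^2 ≡ 21 × 12 × 22 (mod 59): 21 × 12 = 252 ≡ 16; 16 × 22 = 352 ≡ 57. So (-9)^38 ≡ 57 (mod 59).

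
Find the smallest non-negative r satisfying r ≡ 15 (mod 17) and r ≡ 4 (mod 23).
M = 17 × 23 = 391. M₁ = 23, y₁ ≡ 3 (mod 17). M₂ = 17, y₂ ≡ 19 (mod 23). r = 15×23×3 + 4×17×19 ≡ 372 (mod 391)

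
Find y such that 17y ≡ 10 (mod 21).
8

Since gcd(17, 21) = 1 divides 10, a solution exists.
Multiply both sides by the inverse of 17 mod 21:
  17^(-1) mod 21 = 5
  x ≡ 5 × 10 ≡ 50 ≡ 8 (mod 21)
Verification: 17 × 8 = 136 = 6 × 21 + 10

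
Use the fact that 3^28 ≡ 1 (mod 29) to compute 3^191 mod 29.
By Fermat: 3^{28} ≡ 1 (mod 29). 191 ≡ 23 (mod 28). So 3^{191} ≡ 3^{23} ≡ 8 (mod 29)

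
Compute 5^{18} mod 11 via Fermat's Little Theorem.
4

By Fermat's Little Theorem, a^(p-1) ≡ 1 (mod p) for prime p and gcd(a, p) = 1
Here p = 11, so 5^10 ≡ 1 (mod 11)
We can reduce the exponent: 18 mod 10 = 8
So 5^18 ≡ 5^8 (mod 11)
Computing: 5^8 mod 11 = 4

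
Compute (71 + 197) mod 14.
2

(71 + 197) = 268
268 mod 14 = 2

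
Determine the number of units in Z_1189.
1120

Prime factorization: 1189 = 29 × 41
Using the formula φ(n) = n × Π(1 - 1/p) for each prime factor p:
φ(1189) = 1189 × (1 - 1/29) × (1 - 1/41)
φ(1189) = 1120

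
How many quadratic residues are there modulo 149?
For prime 149, there are (p-1)/2 = (149-1)/2 = 74 quadratic residues (excluding 0).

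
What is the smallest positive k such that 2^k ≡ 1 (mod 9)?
Powers of 2 mod 9: 2^1≡2, 2^2≡4, 2^3≡8, 2^4≡7, 2^5≡5, 2^6≡1. Order = 6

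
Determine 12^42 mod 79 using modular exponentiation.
Using repeated squaring. 42 = 32 + 8 + 2 (binary 101010). Repeated squaring mod 79: 12^1 ≡ 12; 12^2 ≡ 12² = 144 ≡ 65; 12^4 ≡ 65² = 4225 ≡ 38; 12^8 ≡ 38² = 1444 ≡ 22; 12^16 ≡ 22² = 484 ≡ 10; 12^32 ≡ 10² = 100 ≡ 21. Multiply: 12^42 = 12^32 × 12^8 × 12^2 ≡ 21 × 22 × 65 (mod 79): 21 × 22 = 462 ≡ 67; 67 × 65 = 4355 ≡ 10. So 12^42 ≡ 10 (mod 79).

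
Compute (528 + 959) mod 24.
23

(528 + 959) = 1487
1487 mod 24 = 23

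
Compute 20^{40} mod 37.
12

Using successive squaring:
Binary expansion of 40: 101000
Powers of 20 mod 37 (each is the square of the previous):
  20^1 ≡ 20 (mod 37)
  20^2 ≡ 20² = 400 ≡ 30 (mod 37)
  20^4 ≡ 30² = 900 ≡ 12 (mod 37)
  20^8 ≡ 12² = 144 ≡ 33 (mod 37)
  20^16 ≡ 33² = 1089 ≡ 16 (mod 37)
  20^32 ≡ 16² = 256 ≡ 34 (mod 37)
40 = 32 + 8, so 20^40 = 20^32 × 20^8 ≡ 34 × 33 (mod 37)
Multiplying step by step:
  34 × 33 = 1122 ≡ 12 (mod 37)
Result: 20^40 ≡ 12 (mod 37)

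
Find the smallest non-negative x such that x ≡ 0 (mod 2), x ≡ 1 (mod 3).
4

Using the Chinese Remainder Theorem:
M = product of moduli = 6
For equation 1: M_1 = 3, 3 ≡ 1 (mod 2), inverse of 3 mod 2 is 1 (check: 1 × 1 = 1 ≡ 1 (mod 2))
For equation 2: M_2 = 2, 2 ≡ 2 (mod 3), inverse of 2 mod 3 is 2 (check: 2 × 2 = 4 ≡ 1 (mod 3))
Combine: x ≡ Σ r_i×M_i×(M_i⁻¹ mod m_i) = 0×3×1 + 1×2×2 = 0 + 4 = 4
4 mod 6 = 4
x ≡ 4 (mod 6)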